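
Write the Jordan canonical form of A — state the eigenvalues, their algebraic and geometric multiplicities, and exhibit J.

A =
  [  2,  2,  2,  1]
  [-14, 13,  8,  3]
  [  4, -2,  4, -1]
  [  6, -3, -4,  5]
J_3(6) ⊕ J_1(6)

The characteristic polynomial is
  det(x·I − A) = x^4 - 24*x^3 + 216*x^2 - 864*x + 1296 = (x - 6)^4

Eigenvalues and multiplicities (the geometric multiplicity of λ is n − rank(A − λI), which equals the number of Jordan blocks for λ):
  λ = 6: algebraic multiplicity = 4, geometric multiplicity = 2

Determining the block sizes for each eigenvalue:
  λ = 6: with am = 4 and gm = 2, the partition is not yet determined (e.g. several partitions of 4 into 2 parts exist). Let N = A − (6)·I. Computing rank(N^1) = 2, rank(N^2) = 1, rank(N^3) = 0; the number of blocks of size ≥ j is rank(N^{j−1}) − rank(N^j), giving [2, 1, 1]. So we have 1 block(s) of size 3, 1 block(s) of size 1 → block sizes [3, 1]

Assembling the blocks gives a Jordan form
J =
  [6, 1, 0, 0]
  [0, 6, 1, 0]
  [0, 0, 6, 0]
  [0, 0, 0, 6]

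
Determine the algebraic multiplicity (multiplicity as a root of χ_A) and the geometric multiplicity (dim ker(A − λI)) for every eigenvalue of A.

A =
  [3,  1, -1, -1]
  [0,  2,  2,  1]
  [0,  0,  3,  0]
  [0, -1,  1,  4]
λ = 3: alg = 4, geom = 2

Step 1 — factor the characteristic polynomial to read off the algebraic multiplicities:
  χ_A(x) = (x - 3)^4

Step 2 — compute geometric multiplicities via the rank-nullity identity g(λ) = n − rank(A − λI):
  rank(A − (3)·I) = 2, so dim ker(A − (3)·I) = n − 2 = 2

Summary:
  λ = 3: algebraic multiplicity = 4, geometric multiplicity = 2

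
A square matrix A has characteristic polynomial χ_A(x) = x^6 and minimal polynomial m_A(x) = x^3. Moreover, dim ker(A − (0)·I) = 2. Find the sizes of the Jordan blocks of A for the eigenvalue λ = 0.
Block sizes for λ = 0: [3, 3]

Step 1 — from the characteristic polynomial, algebraic multiplicity of λ = 0 is 6. From dim ker(A − (0)·I) = 2, there are exactly 2 Jordan blocks for λ = 0.
Step 2 — from the minimal polynomial, the factor (x − 0)^3 tells us the largest block for λ = 0 has size 3.
Step 3 — with total size 6, 2 blocks, and largest block 3, the block sizes (in nonincreasing order) are [3, 3].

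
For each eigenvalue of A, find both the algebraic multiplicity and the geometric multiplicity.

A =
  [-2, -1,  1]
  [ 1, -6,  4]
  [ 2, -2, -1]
λ = -3: alg = 3, geom = 1

Step 1 — factor the characteristic polynomial to read off the algebraic multiplicities:
  χ_A(x) = (x + 3)^3

Step 2 — compute geometric multiplicities via the rank-nullity identity g(λ) = n − rank(A − λI):
  rank(A − (-3)·I) = 2, so dim ker(A − (-3)·I) = n − 2 = 1

Summary:
  λ = -3: algebraic multiplicity = 3, geometric multiplicity = 1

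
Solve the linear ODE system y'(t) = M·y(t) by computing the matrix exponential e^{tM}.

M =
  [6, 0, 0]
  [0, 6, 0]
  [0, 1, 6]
e^{tM} =
  [exp(6*t), 0, 0]
  [0, exp(6*t), 0]
  [0, t*exp(6*t), exp(6*t)]

Strategy: write M = P · J · P⁻¹ where J is a Jordan canonical form, so e^{tM} = P · e^{tJ} · P⁻¹, and e^{tJ} can be computed block-by-block.

M has Jordan form
J =
  [6, 1, 0]
  [0, 6, 0]
  [0, 0, 6]
(up to reordering of blocks).

Per-block formulas:
  For a 1×1 block at λ = 6: exp(t · [6]) = [e^(6t)].
  For a 2×2 Jordan block J_2(6): exp(t · J_2(6)) = e^(6t)·(I + t·N), where N is the 2×2 nilpotent shift.

After assembling e^{tJ} and conjugating by P, we get:

e^{tM} =
  [exp(6*t), 0, 0]
  [0, exp(6*t), 0]
  [0, t*exp(6*t), exp(6*t)]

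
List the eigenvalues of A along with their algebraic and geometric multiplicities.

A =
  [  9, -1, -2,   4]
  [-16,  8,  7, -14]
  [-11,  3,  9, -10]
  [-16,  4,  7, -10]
λ = 4: alg = 4, geom = 2

Step 1 — factor the characteristic polynomial to read off the algebraic multiplicities:
  χ_A(x) = (x - 4)^4

Step 2 — compute geometric multiplicities via the rank-nullity identity g(λ) = n − rank(A − λI):
  rank(A − (4)·I) = 2, so dim ker(A − (4)·I) = n − 2 = 2

Summary:
  λ = 4: algebraic multiplicity = 4, geometric multiplicity = 2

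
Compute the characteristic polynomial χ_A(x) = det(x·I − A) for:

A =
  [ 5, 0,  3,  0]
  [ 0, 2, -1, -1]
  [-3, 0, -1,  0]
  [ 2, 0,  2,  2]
x^4 - 8*x^3 + 24*x^2 - 32*x + 16

Expanding det(x·I − A) (e.g. by cofactor expansion or by noting that A is similar to its Jordan form J, which has the same characteristic polynomial as A) gives
  χ_A(x) = x^4 - 8*x^3 + 24*x^2 - 32*x + 16
which factors as (x - 2)^4. The eigenvalues (with algebraic multiplicities) are λ = 2 with multiplicity 4.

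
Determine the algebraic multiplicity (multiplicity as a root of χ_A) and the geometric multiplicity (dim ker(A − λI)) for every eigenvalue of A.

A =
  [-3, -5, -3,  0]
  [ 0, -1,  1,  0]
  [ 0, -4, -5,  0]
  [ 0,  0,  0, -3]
λ = -3: alg = 4, geom = 2

Step 1 — factor the characteristic polynomial to read off the algebraic multiplicities:
  χ_A(x) = (x + 3)^4

Step 2 — compute geometric multiplicities via the rank-nullity identity g(λ) = n − rank(A − λI):
  rank(A − (-3)·I) = 2, so dim ker(A − (-3)·I) = n − 2 = 2

Summary:
  λ = -3: algebraic multiplicity = 4, geometric multiplicity = 2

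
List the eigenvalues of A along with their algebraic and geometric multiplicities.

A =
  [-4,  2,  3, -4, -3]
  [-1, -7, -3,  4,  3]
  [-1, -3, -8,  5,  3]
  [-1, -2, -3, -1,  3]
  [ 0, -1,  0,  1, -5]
λ = -5: alg = 5, geom = 3

Step 1 — factor the characteristic polynomial to read off the algebraic multiplicities:
  χ_A(x) = (x + 5)^5

Step 2 — compute geometric multiplicities via the rank-nullity identity g(λ) = n − rank(A − λI):
  rank(A − (-5)·I) = 2, so dim ker(A − (-5)·I) = n − 2 = 3

Summary:
  λ = -5: algebraic multiplicity = 5, geometric multiplicity = 3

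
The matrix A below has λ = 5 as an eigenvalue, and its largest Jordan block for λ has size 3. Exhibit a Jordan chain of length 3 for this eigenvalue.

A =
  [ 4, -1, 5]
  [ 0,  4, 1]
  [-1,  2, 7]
A Jordan chain for λ = 5 of length 3:
v_1 = (-4, -1, -1)ᵀ
v_2 = (-1, 0, -1)ᵀ
v_3 = (1, 0, 0)ᵀ

Let N = A − (5)·I. We want v_3 with N^3 v_3 = 0 but N^2 v_3 ≠ 0; then v_{j-1} := N · v_j for j = 3, …, 2.

Pick v_3 = (1, 0, 0)ᵀ.
Then v_2 = N · v_3 = (-1, 0, -1)ᵀ.
Then v_1 = N · v_2 = (-4, -1, -1)ᵀ.

Sanity check: (A − (5)·I) v_1 = (0, 0, 0)ᵀ = 0. ✓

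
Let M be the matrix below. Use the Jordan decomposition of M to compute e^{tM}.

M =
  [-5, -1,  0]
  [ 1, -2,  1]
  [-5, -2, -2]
e^{tM} =
  [3*t^2*exp(-3*t)/2 - 2*t*exp(-3*t) + exp(-3*t), t^2*exp(-3*t)/2 - t*exp(-3*t), -t^2*exp(-3*t)/2]
  [-3*t^2*exp(-3*t) + t*exp(-3*t), -t^2*exp(-3*t) + t*exp(-3*t) + exp(-3*t), t^2*exp(-3*t) + t*exp(-3*t)]
  [3*t^2*exp(-3*t)/2 - 5*t*exp(-3*t), t^2*exp(-3*t)/2 - 2*t*exp(-3*t), -t^2*exp(-3*t)/2 + t*exp(-3*t) + exp(-3*t)]

Strategy: write M = P · J · P⁻¹ where J is a Jordan canonical form, so e^{tM} = P · e^{tJ} · P⁻¹, and e^{tJ} can be computed block-by-block.

M has Jordan form
J =
  [-3,  1,  0]
  [ 0, -3,  1]
  [ 0,  0, -3]
(up to reordering of blocks).

Per-block formulas:
  For a 3×3 Jordan block J_3(-3): exp(t · J_3(-3)) = e^(-3t)·(I + t·N + (t^2/2)·N^2), where N is the 3×3 nilpotent shift.

After assembling e^{tJ} and conjugating by P, we get:

e^{tM} =
  [3*t^2*exp(-3*t)/2 - 2*t*exp(-3*t) + exp(-3*t), t^2*exp(-3*t)/2 - t*exp(-3*t), -t^2*exp(-3*t)/2]
  [-3*t^2*exp(-3*t) + t*exp(-3*t), -t^2*exp(-3*t) + t*exp(-3*t) + exp(-3*t), t^2*exp(-3*t) + t*exp(-3*t)]
  [3*t^2*exp(-3*t)/2 - 5*t*exp(-3*t), t^2*exp(-3*t)/2 - 2*t*exp(-3*t), -t^2*exp(-3*t)/2 + t*exp(-3*t) + exp(-3*t)]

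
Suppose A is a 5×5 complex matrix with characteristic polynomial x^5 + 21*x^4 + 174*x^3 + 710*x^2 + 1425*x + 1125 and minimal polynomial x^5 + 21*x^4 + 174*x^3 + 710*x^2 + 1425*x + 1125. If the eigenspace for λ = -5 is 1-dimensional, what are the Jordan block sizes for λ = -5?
Block sizes for λ = -5: [3]

Step 1 — from the characteristic polynomial, algebraic multiplicity of λ = -5 is 3. From dim ker(A − (-5)·I) = 1, there are exactly 1 Jordan blocks for λ = -5.
Step 2 — from the minimal polynomial, the factor (x + 5)^3 tells us the largest block for λ = -5 has size 3.
Step 3 — with total size 3, 1 blocks, and largest block 3, the block sizes (in nonincreasing order) are [3].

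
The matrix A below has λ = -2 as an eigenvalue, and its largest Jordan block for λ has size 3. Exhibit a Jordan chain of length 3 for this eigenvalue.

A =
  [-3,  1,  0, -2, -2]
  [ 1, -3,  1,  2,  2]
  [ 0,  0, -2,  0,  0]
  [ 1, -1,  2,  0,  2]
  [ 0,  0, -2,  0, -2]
A Jordan chain for λ = -2 of length 3:
v_1 = (1, -1, 0, -1, 0)ᵀ
v_2 = (0, 1, 0, 2, -2)ᵀ
v_3 = (0, 0, 1, 0, 0)ᵀ

Let N = A − (-2)·I. We want v_3 with N^3 v_3 = 0 but N^2 v_3 ≠ 0; then v_{j-1} := N · v_j for j = 3, …, 2.

Pick v_3 = (0, 0, 1, 0, 0)ᵀ.
Then v_2 = N · v_3 = (0, 1, 0, 2, -2)ᵀ.
Then v_1 = N · v_2 = (1, -1, 0, -1, 0)ᵀ.

Sanity check: (A − (-2)·I) v_1 = (0, 0, 0, 0, 0)ᵀ = 0. ✓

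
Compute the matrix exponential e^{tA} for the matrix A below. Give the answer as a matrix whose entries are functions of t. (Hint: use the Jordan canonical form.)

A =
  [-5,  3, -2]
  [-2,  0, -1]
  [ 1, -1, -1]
e^{tA} =
  [t^2*exp(-2*t)/2 - 3*t*exp(-2*t) + exp(-2*t), -t^2*exp(-2*t)/2 + 3*t*exp(-2*t), t^2*exp(-2*t)/2 - 2*t*exp(-2*t)]
  [t^2*exp(-2*t)/2 - 2*t*exp(-2*t), -t^2*exp(-2*t)/2 + 2*t*exp(-2*t) + exp(-2*t), t^2*exp(-2*t)/2 - t*exp(-2*t)]
  [t*exp(-2*t), -t*exp(-2*t), t*exp(-2*t) + exp(-2*t)]

Strategy: write A = P · J · P⁻¹ where J is a Jordan canonical form, so e^{tA} = P · e^{tJ} · P⁻¹, and e^{tJ} can be computed block-by-block.

A has Jordan form
J =
  [-2,  1,  0]
  [ 0, -2,  1]
  [ 0,  0, -2]
(up to reordering of blocks).

Per-block formulas:
  For a 3×3 Jordan block J_3(-2): exp(t · J_3(-2)) = e^(-2t)·(I + t·N + (t^2/2)·N^2), where N is the 3×3 nilpotent shift.

After assembling e^{tJ} and conjugating by P, we get:

e^{tA} =
  [t^2*exp(-2*t)/2 - 3*t*exp(-2*t) + exp(-2*t), -t^2*exp(-2*t)/2 + 3*t*exp(-2*t), t^2*exp(-2*t)/2 - 2*t*exp(-2*t)]
  [t^2*exp(-2*t)/2 - 2*t*exp(-2*t), -t^2*exp(-2*t)/2 + 2*t*exp(-2*t) + exp(-2*t), t^2*exp(-2*t)/2 - t*exp(-2*t)]
  [t*exp(-2*t), -t*exp(-2*t), t*exp(-2*t) + exp(-2*t)]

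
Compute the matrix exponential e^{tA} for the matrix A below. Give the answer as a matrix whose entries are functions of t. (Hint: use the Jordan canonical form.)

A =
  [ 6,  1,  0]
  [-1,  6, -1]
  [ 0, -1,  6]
e^{tA} =
  [-t^2*exp(6*t)/2 + exp(6*t), t*exp(6*t), -t^2*exp(6*t)/2]
  [-t*exp(6*t), exp(6*t), -t*exp(6*t)]
  [t^2*exp(6*t)/2, -t*exp(6*t), t^2*exp(6*t)/2 + exp(6*t)]

Strategy: write A = P · J · P⁻¹ where J is a Jordan canonical form, so e^{tA} = P · e^{tJ} · P⁻¹, and e^{tJ} can be computed block-by-block.

A has Jordan form
J =
  [6, 1, 0]
  [0, 6, 1]
  [0, 0, 6]
(up to reordering of blocks).

Per-block formulas:
  For a 3×3 Jordan block J_3(6): exp(t · J_3(6)) = e^(6t)·(I + t·N + (t^2/2)·N^2), where N is the 3×3 nilpotent shift.

After assembling e^{tJ} and conjugating by P, we get:

e^{tA} =
  [-t^2*exp(6*t)/2 + exp(6*t), t*exp(6*t), -t^2*exp(6*t)/2]
  [-t*exp(6*t), exp(6*t), -t*exp(6*t)]
  [t^2*exp(6*t)/2, -t*exp(6*t), t^2*exp(6*t)/2 + exp(6*t)]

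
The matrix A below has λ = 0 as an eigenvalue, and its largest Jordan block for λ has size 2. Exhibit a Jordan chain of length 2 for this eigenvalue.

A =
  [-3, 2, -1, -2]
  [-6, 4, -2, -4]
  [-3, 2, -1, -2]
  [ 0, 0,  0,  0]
A Jordan chain for λ = 0 of length 2:
v_1 = (-3, -6, -3, 0)ᵀ
v_2 = (1, 0, 0, 0)ᵀ

Let N = A − (0)·I. We want v_2 with N^2 v_2 = 0 but N^1 v_2 ≠ 0; then v_{j-1} := N · v_j for j = 2, …, 2.

Pick v_2 = (1, 0, 0, 0)ᵀ.
Then v_1 = N · v_2 = (-3, -6, -3, 0)ᵀ.

Sanity check: (A − (0)·I) v_1 = (0, 0, 0, 0)ᵀ = 0. ✓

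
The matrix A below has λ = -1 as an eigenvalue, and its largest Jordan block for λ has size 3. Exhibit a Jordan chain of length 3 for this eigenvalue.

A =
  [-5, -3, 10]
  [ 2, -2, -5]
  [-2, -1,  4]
A Jordan chain for λ = -1 of length 3:
v_1 = (-10, 0, -4)ᵀ
v_2 = (-4, 2, -2)ᵀ
v_3 = (1, 0, 0)ᵀ

Let N = A − (-1)·I. We want v_3 with N^3 v_3 = 0 but N^2 v_3 ≠ 0; then v_{j-1} := N · v_j for j = 3, …, 2.

Pick v_3 = (1, 0, 0)ᵀ.
Then v_2 = N · v_3 = (-4, 2, -2)ᵀ.
Then v_1 = N · v_2 = (-10, 0, -4)ᵀ.

Sanity check: (A − (-1)·I) v_1 = (0, 0, 0)ᵀ = 0. ✓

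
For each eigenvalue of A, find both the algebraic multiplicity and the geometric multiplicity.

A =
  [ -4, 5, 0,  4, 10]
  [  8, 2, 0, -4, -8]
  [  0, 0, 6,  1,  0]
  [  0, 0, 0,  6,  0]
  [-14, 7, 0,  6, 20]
λ = 6: alg = 5, geom = 3

Step 1 — factor the characteristic polynomial to read off the algebraic multiplicities:
  χ_A(x) = (x - 6)^5

Step 2 — compute geometric multiplicities via the rank-nullity identity g(λ) = n − rank(A − λI):
  rank(A − (6)·I) = 2, so dim ker(A − (6)·I) = n − 2 = 3

Summary:
  λ = 6: algebraic multiplicity = 5, geometric multiplicity = 3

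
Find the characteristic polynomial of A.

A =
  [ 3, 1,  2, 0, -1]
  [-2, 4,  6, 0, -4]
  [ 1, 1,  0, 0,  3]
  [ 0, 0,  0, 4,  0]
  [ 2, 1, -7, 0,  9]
x^5 - 20*x^4 + 160*x^3 - 640*x^2 + 1280*x - 1024

Expanding det(x·I − A) (e.g. by cofactor expansion or by noting that A is similar to its Jordan form J, which has the same characteristic polynomial as A) gives
  χ_A(x) = x^5 - 20*x^4 + 160*x^3 - 640*x^2 + 1280*x - 1024
which factors as (x - 4)^5. The eigenvalues (with algebraic multiplicities) are λ = 4 with multiplicity 5.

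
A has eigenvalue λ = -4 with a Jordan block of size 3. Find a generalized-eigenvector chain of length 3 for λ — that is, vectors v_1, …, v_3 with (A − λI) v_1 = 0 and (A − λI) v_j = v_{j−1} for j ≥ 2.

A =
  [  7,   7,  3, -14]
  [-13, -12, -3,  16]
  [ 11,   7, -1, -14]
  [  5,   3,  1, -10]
A Jordan chain for λ = -4 of length 3:
v_1 = (-7, 8, -7, -3)ᵀ
v_2 = (11, -13, 11, 5)ᵀ
v_3 = (1, 0, 0, 0)ᵀ

Let N = A − (-4)·I. We want v_3 with N^3 v_3 = 0 but N^2 v_3 ≠ 0; then v_{j-1} := N · v_j for j = 3, …, 2.

Pick v_3 = (1, 0, 0, 0)ᵀ.
Then v_2 = N · v_3 = (11, -13, 11, 5)ᵀ.
Then v_1 = N · v_2 = (-7, 8, -7, -3)ᵀ.

Sanity check: (A − (-4)·I) v_1 = (0, 0, 0, 0)ᵀ = 0. ✓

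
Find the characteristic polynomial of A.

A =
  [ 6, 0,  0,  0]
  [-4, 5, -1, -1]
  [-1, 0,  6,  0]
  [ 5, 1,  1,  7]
x^4 - 24*x^3 + 216*x^2 - 864*x + 1296

Expanding det(x·I − A) (e.g. by cofactor expansion or by noting that A is similar to its Jordan form J, which has the same characteristic polynomial as A) gives
  χ_A(x) = x^4 - 24*x^3 + 216*x^2 - 864*x + 1296
which factors as (x - 6)^4. The eigenvalues (with algebraic multiplicities) are λ = 6 with multiplicity 4.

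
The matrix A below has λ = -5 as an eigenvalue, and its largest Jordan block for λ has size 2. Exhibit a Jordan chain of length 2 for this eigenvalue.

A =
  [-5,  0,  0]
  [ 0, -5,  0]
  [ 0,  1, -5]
A Jordan chain for λ = -5 of length 2:
v_1 = (0, 0, 1)ᵀ
v_2 = (0, 1, 0)ᵀ

Let N = A − (-5)·I. We want v_2 with N^2 v_2 = 0 but N^1 v_2 ≠ 0; then v_{j-1} := N · v_j for j = 2, …, 2.

Pick v_2 = (0, 1, 0)ᵀ.
Then v_1 = N · v_2 = (0, 0, 1)ᵀ.

Sanity check: (A − (-5)·I) v_1 = (0, 0, 0)ᵀ = 0. ✓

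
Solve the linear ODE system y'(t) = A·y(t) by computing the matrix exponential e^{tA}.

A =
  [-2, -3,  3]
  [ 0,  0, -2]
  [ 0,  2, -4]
e^{tA} =
  [exp(-2*t), -3*t*exp(-2*t), 3*t*exp(-2*t)]
  [0, 2*t*exp(-2*t) + exp(-2*t), -2*t*exp(-2*t)]
  [0, 2*t*exp(-2*t), -2*t*exp(-2*t) + exp(-2*t)]

Strategy: write A = P · J · P⁻¹ where J is a Jordan canonical form, so e^{tA} = P · e^{tJ} · P⁻¹, and e^{tJ} can be computed block-by-block.

A has Jordan form
J =
  [-2,  1,  0]
  [ 0, -2,  0]
  [ 0,  0, -2]
(up to reordering of blocks).

Per-block formulas:
  For a 1×1 block at λ = -2: exp(t · [-2]) = [e^(-2t)].
  For a 2×2 Jordan block J_2(-2): exp(t · J_2(-2)) = e^(-2t)·(I + t·N), where N is the 2×2 nilpotent shift.

After assembling e^{tJ} and conjugating by P, we get:

e^{tA} =
  [exp(-2*t), -3*t*exp(-2*t), 3*t*exp(-2*t)]
  [0, 2*t*exp(-2*t) + exp(-2*t), -2*t*exp(-2*t)]
  [0, 2*t*exp(-2*t), -2*t*exp(-2*t) + exp(-2*t)]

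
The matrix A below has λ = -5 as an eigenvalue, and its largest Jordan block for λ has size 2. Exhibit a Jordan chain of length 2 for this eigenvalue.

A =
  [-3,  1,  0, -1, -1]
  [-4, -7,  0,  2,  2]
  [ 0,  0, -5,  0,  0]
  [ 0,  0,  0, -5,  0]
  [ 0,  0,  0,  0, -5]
A Jordan chain for λ = -5 of length 2:
v_1 = (2, -4, 0, 0, 0)ᵀ
v_2 = (1, 0, 0, 0, 0)ᵀ

Let N = A − (-5)·I. We want v_2 with N^2 v_2 = 0 but N^1 v_2 ≠ 0; then v_{j-1} := N · v_j for j = 2, …, 2.

Pick v_2 = (1, 0, 0, 0, 0)ᵀ.
Then v_1 = N · v_2 = (2, -4, 0, 0, 0)ᵀ.

Sanity check: (A − (-5)·I) v_1 = (0, 0, 0, 0, 0)ᵀ = 0. ✓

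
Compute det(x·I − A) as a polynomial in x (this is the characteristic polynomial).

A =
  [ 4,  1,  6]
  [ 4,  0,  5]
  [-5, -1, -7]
x^3 + 3*x^2 + 3*x + 1

Expanding det(x·I − A) (e.g. by cofactor expansion or by noting that A is similar to its Jordan form J, which has the same characteristic polynomial as A) gives
  χ_A(x) = x^3 + 3*x^2 + 3*x + 1
which factors as (x + 1)^3. The eigenvalues (with algebraic multiplicities) are λ = -1 with multiplicity 3.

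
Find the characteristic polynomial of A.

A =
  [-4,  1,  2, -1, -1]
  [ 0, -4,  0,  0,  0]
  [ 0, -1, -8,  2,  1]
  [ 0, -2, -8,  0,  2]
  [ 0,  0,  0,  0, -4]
x^5 + 20*x^4 + 160*x^3 + 640*x^2 + 1280*x + 1024

Expanding det(x·I − A) (e.g. by cofactor expansion or by noting that A is similar to its Jordan form J, which has the same characteristic polynomial as A) gives
  χ_A(x) = x^5 + 20*x^4 + 160*x^3 + 640*x^2 + 1280*x + 1024
which factors as (x + 4)^5. The eigenvalues (with algebraic multiplicities) are λ = -4 with multiplicity 5.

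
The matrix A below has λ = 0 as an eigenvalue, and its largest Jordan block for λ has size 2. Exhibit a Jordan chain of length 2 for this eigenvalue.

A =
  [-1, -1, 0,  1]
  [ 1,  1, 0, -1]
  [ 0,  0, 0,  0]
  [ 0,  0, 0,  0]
A Jordan chain for λ = 0 of length 2:
v_1 = (-1, 1, 0, 0)ᵀ
v_2 = (1, 0, 0, 0)ᵀ

Let N = A − (0)·I. We want v_2 with N^2 v_2 = 0 but N^1 v_2 ≠ 0; then v_{j-1} := N · v_j for j = 2, …, 2.

Pick v_2 = (1, 0, 0, 0)ᵀ.
Then v_1 = N · v_2 = (-1, 1, 0, 0)ᵀ.

Sanity check: (A − (0)·I) v_1 = (0, 0, 0, 0)ᵀ = 0. ✓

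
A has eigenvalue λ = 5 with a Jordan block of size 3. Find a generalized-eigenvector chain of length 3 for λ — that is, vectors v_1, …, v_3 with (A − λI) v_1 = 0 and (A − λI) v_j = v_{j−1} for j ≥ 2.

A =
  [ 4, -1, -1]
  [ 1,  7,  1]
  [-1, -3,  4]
A Jordan chain for λ = 5 of length 3:
v_1 = (1, 0, -1)ᵀ
v_2 = (-1, 1, -1)ᵀ
v_3 = (1, 0, 0)ᵀ

Let N = A − (5)·I. We want v_3 with N^3 v_3 = 0 but N^2 v_3 ≠ 0; then v_{j-1} := N · v_j for j = 3, …, 2.

Pick v_3 = (1, 0, 0)ᵀ.
Then v_2 = N · v_3 = (-1, 1, -1)ᵀ.
Then v_1 = N · v_2 = (1, 0, -1)ᵀ.

Sanity check: (A − (5)·I) v_1 = (0, 0, 0)ᵀ = 0. ✓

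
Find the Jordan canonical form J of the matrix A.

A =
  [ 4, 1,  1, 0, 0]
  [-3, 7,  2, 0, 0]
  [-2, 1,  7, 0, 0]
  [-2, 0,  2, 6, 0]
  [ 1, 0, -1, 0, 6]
J_3(6) ⊕ J_1(6) ⊕ J_1(6)

The characteristic polynomial is
  det(x·I − A) = x^5 - 30*x^4 + 360*x^3 - 2160*x^2 + 6480*x - 7776 = (x - 6)^5

Eigenvalues and multiplicities (the geometric multiplicity of λ is n − rank(A − λI), which equals the number of Jordan blocks for λ):
  λ = 6: algebraic multiplicity = 5, geometric multiplicity = 3

Determining the block sizes for each eigenvalue:
  λ = 6: with am = 5 and gm = 3, the partition is not yet determined (e.g. several partitions of 5 into 3 parts exist). Let N = A − (6)·I. Computing rank(N^1) = 2, rank(N^2) = 1, rank(N^3) = 0; the number of blocks of size ≥ j is rank(N^{j−1}) − rank(N^j), giving [3, 1, 1]. So we have 1 block(s) of size 3, 2 block(s) of size 1 → block sizes [3, 1, 1]

Assembling the blocks gives a Jordan form
J =
  [6, 1, 0, 0, 0]
  [0, 6, 1, 0, 0]
  [0, 0, 6, 0, 0]
  [0, 0, 0, 6, 0]
  [0, 0, 0, 0, 6]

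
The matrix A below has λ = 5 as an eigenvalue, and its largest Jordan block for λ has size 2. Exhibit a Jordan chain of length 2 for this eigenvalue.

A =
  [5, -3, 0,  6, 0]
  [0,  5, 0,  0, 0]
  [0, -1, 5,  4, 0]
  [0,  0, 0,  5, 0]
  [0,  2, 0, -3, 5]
A Jordan chain for λ = 5 of length 2:
v_1 = (-3, 0, -1, 0, 2)ᵀ
v_2 = (0, 1, 0, 0, 0)ᵀ

Let N = A − (5)·I. We want v_2 with N^2 v_2 = 0 but N^1 v_2 ≠ 0; then v_{j-1} := N · v_j for j = 2, …, 2.

Pick v_2 = (0, 1, 0, 0, 0)ᵀ.
Then v_1 = N · v_2 = (-3, 0, -1, 0, 2)ᵀ.

Sanity check: (A − (5)·I) v_1 = (0, 0, 0, 0, 0)ᵀ = 0. ✓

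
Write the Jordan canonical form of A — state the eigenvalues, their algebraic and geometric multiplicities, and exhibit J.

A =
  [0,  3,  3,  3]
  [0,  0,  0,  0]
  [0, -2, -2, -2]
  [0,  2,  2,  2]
J_2(0) ⊕ J_1(0) ⊕ J_1(0)

The characteristic polynomial is
  det(x·I − A) = x^4

Eigenvalues and multiplicities (the geometric multiplicity of λ is n − rank(A − λI), which equals the number of Jordan blocks for λ):
  λ = 0: algebraic multiplicity = 4, geometric multiplicity = 3

Determining the block sizes for each eigenvalue:
  λ = 0: 3 blocks summing to 4 forces exactly one block of size 2 and the rest size 1 → block sizes [2, 1, 1]

Assembling the blocks gives a Jordan form
J =
  [0, 1, 0, 0]
  [0, 0, 0, 0]
  [0, 0, 0, 0]
  [0, 0, 0, 0]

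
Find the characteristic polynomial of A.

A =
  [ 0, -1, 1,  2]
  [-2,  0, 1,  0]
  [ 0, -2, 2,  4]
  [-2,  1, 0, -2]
x^4

Expanding det(x·I − A) (e.g. by cofactor expansion or by noting that A is similar to its Jordan form J, which has the same characteristic polynomial as A) gives
  χ_A(x) = x^4
which factors as x^4. The eigenvalues (with algebraic multiplicities) are λ = 0 with multiplicity 4.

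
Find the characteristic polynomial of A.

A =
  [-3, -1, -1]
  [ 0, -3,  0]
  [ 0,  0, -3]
x^3 + 9*x^2 + 27*x + 27

Expanding det(x·I − A) (e.g. by cofactor expansion or by noting that A is similar to its Jordan form J, which has the same characteristic polynomial as A) gives
  χ_A(x) = x^3 + 9*x^2 + 27*x + 27
which factors as (x + 3)^3. The eigenvalues (with algebraic multiplicities) are λ = -3 with multiplicity 3.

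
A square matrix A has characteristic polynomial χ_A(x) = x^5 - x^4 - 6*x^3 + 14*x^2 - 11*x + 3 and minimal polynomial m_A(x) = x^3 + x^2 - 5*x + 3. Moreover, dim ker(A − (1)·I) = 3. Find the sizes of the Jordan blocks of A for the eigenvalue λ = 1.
Block sizes for λ = 1: [2, 1, 1]

Step 1 — from the characteristic polynomial, algebraic multiplicity of λ = 1 is 4. From dim ker(A − (1)·I) = 3, there are exactly 3 Jordan blocks for λ = 1.
Step 2 — from the minimal polynomial, the factor (x − 1)^2 tells us the largest block for λ = 1 has size 2.
Step 3 — with total size 4, 3 blocks, and largest block 2, the block sizes (in nonincreasing order) are [2, 1, 1].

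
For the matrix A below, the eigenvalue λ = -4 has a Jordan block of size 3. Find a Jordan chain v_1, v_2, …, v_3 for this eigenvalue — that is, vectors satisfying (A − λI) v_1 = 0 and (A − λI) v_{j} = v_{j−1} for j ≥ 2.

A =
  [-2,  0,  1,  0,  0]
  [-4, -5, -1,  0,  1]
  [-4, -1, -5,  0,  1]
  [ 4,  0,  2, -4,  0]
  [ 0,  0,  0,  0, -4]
A Jordan chain for λ = -4 of length 3:
v_1 = (-1, 2, 2, -2, 0)ᵀ
v_2 = (0, -1, -1, 0, 0)ᵀ
v_3 = (0, 1, 0, 0, 0)ᵀ

Let N = A − (-4)·I. We want v_3 with N^3 v_3 = 0 but N^2 v_3 ≠ 0; then v_{j-1} := N · v_j for j = 3, …, 2.

Pick v_3 = (0, 1, 0, 0, 0)ᵀ.
Then v_2 = N · v_3 = (0, -1, -1, 0, 0)ᵀ.
Then v_1 = N · v_2 = (-1, 2, 2, -2, 0)ᵀ.

Sanity check: (A − (-4)·I) v_1 = (0, 0, 0, 0, 0)ᵀ = 0. ✓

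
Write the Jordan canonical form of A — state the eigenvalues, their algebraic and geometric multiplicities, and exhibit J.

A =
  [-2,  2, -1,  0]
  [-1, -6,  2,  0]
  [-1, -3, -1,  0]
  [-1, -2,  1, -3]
J_3(-3) ⊕ J_1(-3)

The characteristic polynomial is
  det(x·I − A) = x^4 + 12*x^3 + 54*x^2 + 108*x + 81 = (x + 3)^4

Eigenvalues and multiplicities (the geometric multiplicity of λ is n − rank(A − λI), which equals the number of Jordan blocks for λ):
  λ = -3: algebraic multiplicity = 4, geometric multiplicity = 2

Determining the block sizes for each eigenvalue:
  λ = -3: with am = 4 and gm = 2, the partition is not yet determined (e.g. several partitions of 4 into 2 parts exist). Let N = A − (-3)·I. Computing rank(N^1) = 2, rank(N^2) = 1, rank(N^3) = 0; the number of blocks of size ≥ j is rank(N^{j−1}) − rank(N^j), giving [2, 1, 1]. So we have 1 block(s) of size 3, 1 block(s) of size 1 → block sizes [3, 1]

Assembling the blocks gives a Jordan form
J =
  [-3,  1,  0,  0]
  [ 0, -3,  1,  0]
  [ 0,  0, -3,  0]
  [ 0,  0,  0, -3]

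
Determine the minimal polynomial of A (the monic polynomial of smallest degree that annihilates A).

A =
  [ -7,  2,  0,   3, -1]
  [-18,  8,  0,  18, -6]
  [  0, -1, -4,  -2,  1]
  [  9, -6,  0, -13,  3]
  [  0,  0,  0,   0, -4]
x^2 + 8*x + 16

The characteristic polynomial is χ_A(x) = (x + 4)^5, so the eigenvalues are known. The minimal polynomial is
  m_A(x) = Π_λ (x − λ)^{k_λ}
where k_λ is the size of the *largest* Jordan block for λ (equivalently, the smallest k with (A − λI)^k v = 0 for every generalised eigenvector v of λ).

  λ = -4: largest Jordan block has size 2, contributing (x + 4)^2

So m_A(x) = (x + 4)^2 = x^2 + 8*x + 16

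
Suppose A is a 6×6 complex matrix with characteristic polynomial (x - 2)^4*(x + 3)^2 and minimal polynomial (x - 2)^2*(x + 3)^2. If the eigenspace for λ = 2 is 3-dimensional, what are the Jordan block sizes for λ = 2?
Block sizes for λ = 2: [2, 1, 1]

Step 1 — from the characteristic polynomial, algebraic multiplicity of λ = 2 is 4. From dim ker(A − (2)·I) = 3, there are exactly 3 Jordan blocks for λ = 2.
Step 2 — from the minimal polynomial, the factor (x − 2)^2 tells us the largest block for λ = 2 has size 2.
Step 3 — with total size 4, 3 blocks, and largest block 2, the block sizes (in nonincreasing order) are [2, 1, 1].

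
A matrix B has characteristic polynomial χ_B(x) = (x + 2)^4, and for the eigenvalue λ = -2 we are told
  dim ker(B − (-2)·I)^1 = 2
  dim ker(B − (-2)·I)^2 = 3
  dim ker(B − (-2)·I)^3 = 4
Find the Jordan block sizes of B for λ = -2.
Block sizes for λ = -2: [3, 1]

From the dimensions of kernels of powers, the number of Jordan blocks of size at least j is d_j − d_{j−1} where d_j = dim ker(N^j) (with d_0 = 0). Computing the differences gives [2, 1, 1].
The number of blocks of size exactly k is (#blocks of size ≥ k) − (#blocks of size ≥ k + 1), so the partition is: 1 block(s) of size 1, 1 block(s) of size 3.
In nonincreasing order the block sizes are [3, 1].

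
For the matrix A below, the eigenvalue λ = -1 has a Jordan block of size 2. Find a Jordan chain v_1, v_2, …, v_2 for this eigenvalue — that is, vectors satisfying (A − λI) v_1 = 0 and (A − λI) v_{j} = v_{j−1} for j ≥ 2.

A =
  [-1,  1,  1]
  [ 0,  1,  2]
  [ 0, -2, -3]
A Jordan chain for λ = -1 of length 2:
v_1 = (1, 2, -2)ᵀ
v_2 = (0, 1, 0)ᵀ

Let N = A − (-1)·I. We want v_2 with N^2 v_2 = 0 but N^1 v_2 ≠ 0; then v_{j-1} := N · v_j for j = 2, …, 2.

Pick v_2 = (0, 1, 0)ᵀ.
Then v_1 = N · v_2 = (1, 2, -2)ᵀ.

Sanity check: (A − (-1)·I) v_1 = (0, 0, 0)ᵀ = 0. ✓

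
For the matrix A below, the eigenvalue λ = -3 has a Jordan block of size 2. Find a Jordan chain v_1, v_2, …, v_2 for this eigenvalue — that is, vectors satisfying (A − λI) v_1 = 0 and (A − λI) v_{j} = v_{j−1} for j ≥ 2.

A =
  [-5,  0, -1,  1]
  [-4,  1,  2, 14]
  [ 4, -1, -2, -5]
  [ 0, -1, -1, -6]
A Jordan chain for λ = -3 of length 2:
v_1 = (-2, -4, 4, 0)ᵀ
v_2 = (1, 0, 0, 0)ᵀ

Let N = A − (-3)·I. We want v_2 with N^2 v_2 = 0 but N^1 v_2 ≠ 0; then v_{j-1} := N · v_j for j = 2, …, 2.

Pick v_2 = (1, 0, 0, 0)ᵀ.
Then v_1 = N · v_2 = (-2, -4, 4, 0)ᵀ.

Sanity check: (A − (-3)·I) v_1 = (0, 0, 0, 0)ᵀ = 0. ✓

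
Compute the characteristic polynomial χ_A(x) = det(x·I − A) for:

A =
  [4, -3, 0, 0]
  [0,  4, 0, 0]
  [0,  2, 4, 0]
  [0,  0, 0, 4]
x^4 - 16*x^3 + 96*x^2 - 256*x + 256

Expanding det(x·I − A) (e.g. by cofactor expansion or by noting that A is similar to its Jordan form J, which has the same characteristic polynomial as A) gives
  χ_A(x) = x^4 - 16*x^3 + 96*x^2 - 256*x + 256
which factors as (x - 4)^4. The eigenvalues (with algebraic multiplicities) are λ = 4 with multiplicity 4.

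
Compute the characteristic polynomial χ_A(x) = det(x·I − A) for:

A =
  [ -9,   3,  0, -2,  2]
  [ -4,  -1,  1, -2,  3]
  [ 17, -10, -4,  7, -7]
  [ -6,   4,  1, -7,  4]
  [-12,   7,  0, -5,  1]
x^5 + 20*x^4 + 160*x^3 + 640*x^2 + 1280*x + 1024

Expanding det(x·I − A) (e.g. by cofactor expansion or by noting that A is similar to its Jordan form J, which has the same characteristic polynomial as A) gives
  χ_A(x) = x^5 + 20*x^4 + 160*x^3 + 640*x^2 + 1280*x + 1024
which factors as (x + 4)^5. The eigenvalues (with algebraic multiplicities) are λ = -4 with multiplicity 5.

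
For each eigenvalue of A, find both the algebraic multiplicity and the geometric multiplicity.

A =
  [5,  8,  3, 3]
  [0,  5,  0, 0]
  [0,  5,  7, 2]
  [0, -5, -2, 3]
λ = 5: alg = 4, geom = 2

Step 1 — factor the characteristic polynomial to read off the algebraic multiplicities:
  χ_A(x) = (x - 5)^4

Step 2 — compute geometric multiplicities via the rank-nullity identity g(λ) = n − rank(A − λI):
  rank(A − (5)·I) = 2, so dim ker(A − (5)·I) = n − 2 = 2

Summary:
  λ = 5: algebraic multiplicity = 4, geometric multiplicity = 2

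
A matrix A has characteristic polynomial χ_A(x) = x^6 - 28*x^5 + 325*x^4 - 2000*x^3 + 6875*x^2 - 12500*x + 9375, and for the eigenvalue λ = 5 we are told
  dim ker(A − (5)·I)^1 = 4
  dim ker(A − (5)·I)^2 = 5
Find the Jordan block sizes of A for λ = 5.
Block sizes for λ = 5: [2, 1, 1, 1]

From the dimensions of kernels of powers, the number of Jordan blocks of size at least j is d_j − d_{j−1} where d_j = dim ker(N^j) (with d_0 = 0). Computing the differences gives [4, 1].
The number of blocks of size exactly k is (#blocks of size ≥ k) − (#blocks of size ≥ k + 1), so the partition is: 3 block(s) of size 1, 1 block(s) of size 2.
In nonincreasing order the block sizes are [2, 1, 1, 1].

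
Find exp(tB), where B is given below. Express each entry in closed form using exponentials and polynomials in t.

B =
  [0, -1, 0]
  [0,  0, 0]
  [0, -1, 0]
e^{tB} =
  [1, -t, 0]
  [0, 1, 0]
  [0, -t, 1]

Strategy: write B = P · J · P⁻¹ where J is a Jordan canonical form, so e^{tB} = P · e^{tJ} · P⁻¹, and e^{tJ} can be computed block-by-block.

B has Jordan form
J =
  [0, 1, 0]
  [0, 0, 0]
  [0, 0, 0]
(up to reordering of blocks).

Per-block formulas:
  For a 1×1 block at λ = 0: exp(t · [0]) = [e^(0t)].
  For a 2×2 Jordan block J_2(0): exp(t · J_2(0)) = e^(0t)·(I + t·N), where N is the 2×2 nilpotent shift.

After assembling e^{tJ} and conjugating by P, we get:

e^{tB} =
  [1, -t, 0]
  [0, 1, 0]
  [0, -t, 1]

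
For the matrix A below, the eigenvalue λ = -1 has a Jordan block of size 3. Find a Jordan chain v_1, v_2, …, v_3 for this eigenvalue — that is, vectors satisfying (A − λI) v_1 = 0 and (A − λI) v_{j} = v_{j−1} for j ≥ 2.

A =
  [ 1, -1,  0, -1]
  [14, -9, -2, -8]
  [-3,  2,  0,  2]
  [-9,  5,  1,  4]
A Jordan chain for λ = -1 of length 3:
v_1 = (-1, -6, 1, 4)ᵀ
v_2 = (2, 14, -3, -9)ᵀ
v_3 = (1, 0, 0, 0)ᵀ

Let N = A − (-1)·I. We want v_3 with N^3 v_3 = 0 but N^2 v_3 ≠ 0; then v_{j-1} := N · v_j for j = 3, …, 2.

Pick v_3 = (1, 0, 0, 0)ᵀ.
Then v_2 = N · v_3 = (2, 14, -3, -9)ᵀ.
Then v_1 = N · v_2 = (-1, -6, 1, 4)ᵀ.

Sanity check: (A − (-1)·I) v_1 = (0, 0, 0, 0)ᵀ = 0. ✓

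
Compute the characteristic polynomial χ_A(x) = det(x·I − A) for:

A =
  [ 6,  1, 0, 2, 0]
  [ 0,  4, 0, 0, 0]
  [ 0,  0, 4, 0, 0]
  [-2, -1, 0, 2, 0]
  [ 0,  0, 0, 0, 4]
x^5 - 20*x^4 + 160*x^3 - 640*x^2 + 1280*x - 1024

Expanding det(x·I − A) (e.g. by cofactor expansion or by noting that A is similar to its Jordan form J, which has the same characteristic polynomial as A) gives
  χ_A(x) = x^5 - 20*x^4 + 160*x^3 - 640*x^2 + 1280*x - 1024
which factors as (x - 4)^5. The eigenvalues (with algebraic multiplicities) are λ = 4 with multiplicity 5.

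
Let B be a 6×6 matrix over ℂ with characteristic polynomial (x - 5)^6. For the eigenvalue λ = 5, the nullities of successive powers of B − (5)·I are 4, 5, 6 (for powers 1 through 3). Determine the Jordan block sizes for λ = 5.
Block sizes for λ = 5: [3, 1, 1, 1]

From the dimensions of kernels of powers, the number of Jordan blocks of size at least j is d_j − d_{j−1} where d_j = dim ker(N^j) (with d_0 = 0). Computing the differences gives [4, 1, 1].
The number of blocks of size exactly k is (#blocks of size ≥ k) − (#blocks of size ≥ k + 1), so the partition is: 3 block(s) of size 1, 1 block(s) of size 3.
In nonincreasing order the block sizes are [3, 1, 1, 1].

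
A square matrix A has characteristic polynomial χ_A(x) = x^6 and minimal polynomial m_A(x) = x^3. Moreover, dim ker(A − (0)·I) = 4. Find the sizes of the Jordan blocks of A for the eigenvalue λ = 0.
Block sizes for λ = 0: [3, 1, 1, 1]

Step 1 — from the characteristic polynomial, algebraic multiplicity of λ = 0 is 6. From dim ker(A − (0)·I) = 4, there are exactly 4 Jordan blocks for λ = 0.
Step 2 — from the minimal polynomial, the factor (x − 0)^3 tells us the largest block for λ = 0 has size 3.
Step 3 — with total size 6, 4 blocks, and largest block 3, the block sizes (in nonincreasing order) are [3, 1, 1, 1].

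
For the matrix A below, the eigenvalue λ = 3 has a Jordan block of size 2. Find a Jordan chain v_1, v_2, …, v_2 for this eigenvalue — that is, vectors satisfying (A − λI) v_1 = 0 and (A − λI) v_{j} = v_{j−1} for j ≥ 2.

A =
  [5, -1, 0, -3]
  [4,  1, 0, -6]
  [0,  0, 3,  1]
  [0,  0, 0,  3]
A Jordan chain for λ = 3 of length 2:
v_1 = (2, 4, 0, 0)ᵀ
v_2 = (1, 0, 0, 0)ᵀ

Let N = A − (3)·I. We want v_2 with N^2 v_2 = 0 but N^1 v_2 ≠ 0; then v_{j-1} := N · v_j for j = 2, …, 2.

Pick v_2 = (1, 0, 0, 0)ᵀ.
Then v_1 = N · v_2 = (2, 4, 0, 0)ᵀ.

Sanity check: (A − (3)·I) v_1 = (0, 0, 0, 0)ᵀ = 0. ✓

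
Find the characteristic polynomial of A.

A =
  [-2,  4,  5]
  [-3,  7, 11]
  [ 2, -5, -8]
x^3 + 3*x^2 + 3*x + 1

Expanding det(x·I − A) (e.g. by cofactor expansion or by noting that A is similar to its Jordan form J, which has the same characteristic polynomial as A) gives
  χ_A(x) = x^3 + 3*x^2 + 3*x + 1
which factors as (x + 1)^3. The eigenvalues (with algebraic multiplicities) are λ = -1 with multiplicity 3.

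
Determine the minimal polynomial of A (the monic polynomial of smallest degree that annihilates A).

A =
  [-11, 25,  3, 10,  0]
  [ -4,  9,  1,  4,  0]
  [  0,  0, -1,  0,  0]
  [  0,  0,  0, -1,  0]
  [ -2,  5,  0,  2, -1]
x^3 + 3*x^2 + 3*x + 1

The characteristic polynomial is χ_A(x) = (x + 1)^5, so the eigenvalues are known. The minimal polynomial is
  m_A(x) = Π_λ (x − λ)^{k_λ}
where k_λ is the size of the *largest* Jordan block for λ (equivalently, the smallest k with (A − λI)^k v = 0 for every generalised eigenvector v of λ).

  λ = -1: largest Jordan block has size 3, contributing (x + 1)^3

So m_A(x) = (x + 1)^3 = x^3 + 3*x^2 + 3*x + 1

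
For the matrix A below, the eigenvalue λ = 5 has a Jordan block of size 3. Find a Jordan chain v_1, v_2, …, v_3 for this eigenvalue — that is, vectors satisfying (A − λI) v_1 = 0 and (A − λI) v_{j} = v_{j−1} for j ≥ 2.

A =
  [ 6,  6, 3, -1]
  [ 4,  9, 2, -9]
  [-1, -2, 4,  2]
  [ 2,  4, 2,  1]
A Jordan chain for λ = 5 of length 3:
v_1 = (20, 0, -4, 8)ᵀ
v_2 = (1, 4, -1, 2)ᵀ
v_3 = (1, 0, 0, 0)ᵀ

Let N = A − (5)·I. We want v_3 with N^3 v_3 = 0 but N^2 v_3 ≠ 0; then v_{j-1} := N · v_j for j = 3, …, 2.

Pick v_3 = (1, 0, 0, 0)ᵀ.
Then v_2 = N · v_3 = (1, 4, -1, 2)ᵀ.
Then v_1 = N · v_2 = (20, 0, -4, 8)ᵀ.

Sanity check: (A − (5)·I) v_1 = (0, 0, 0, 0)ᵀ = 0. ✓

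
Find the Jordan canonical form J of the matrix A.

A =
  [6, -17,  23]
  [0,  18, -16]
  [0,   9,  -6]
J_3(6)

The characteristic polynomial is
  det(x·I − A) = x^3 - 18*x^2 + 108*x - 216 = (x - 6)^3

Eigenvalues and multiplicities (the geometric multiplicity of λ is n − rank(A − λI), which equals the number of Jordan blocks for λ):
  λ = 6: algebraic multiplicity = 3, geometric multiplicity = 1

Determining the block sizes for each eigenvalue:
  λ = 6: one block (gm = 1), so the single block has size am = 3 → block sizes [3]

Assembling the blocks gives a Jordan form
J =
  [6, 1, 0]
  [0, 6, 1]
  [0, 0, 6]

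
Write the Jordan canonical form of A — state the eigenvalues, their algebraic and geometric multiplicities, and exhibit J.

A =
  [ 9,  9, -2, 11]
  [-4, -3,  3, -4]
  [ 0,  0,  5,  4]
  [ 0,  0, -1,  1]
J_2(3) ⊕ J_2(3)

The characteristic polynomial is
  det(x·I − A) = x^4 - 12*x^3 + 54*x^2 - 108*x + 81 = (x - 3)^4

Eigenvalues and multiplicities (the geometric multiplicity of λ is n − rank(A − λI), which equals the number of Jordan blocks for λ):
  λ = 3: algebraic multiplicity = 4, geometric multiplicity = 2

Determining the block sizes for each eigenvalue:
  λ = 3: with am = 4 and gm = 2, the partition is not yet determined (e.g. several partitions of 4 into 2 parts exist). Let N = A − (3)·I. Computing rank(N^1) = 2, rank(N^2) = 0; the number of blocks of size ≥ j is rank(N^{j−1}) − rank(N^j), giving [2, 2]. So we have 2 block(s) of size 2 → block sizes [2, 2]

Assembling the blocks gives a Jordan form
J =
  [3, 1, 0, 0]
  [0, 3, 0, 0]
  [0, 0, 3, 1]
  [0, 0, 0, 3]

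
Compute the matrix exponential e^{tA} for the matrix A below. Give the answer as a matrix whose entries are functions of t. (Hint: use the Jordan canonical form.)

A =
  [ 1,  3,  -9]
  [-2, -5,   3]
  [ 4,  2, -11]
e^{tA} =
  [-3*t^2*exp(-5*t) + 6*t*exp(-5*t) + exp(-5*t), 3*t*exp(-5*t), 9*t^2*exp(-5*t)/2 - 9*t*exp(-5*t)]
  [-2*t*exp(-5*t), exp(-5*t), 3*t*exp(-5*t)]
  [-2*t^2*exp(-5*t) + 4*t*exp(-5*t), 2*t*exp(-5*t), 3*t^2*exp(-5*t) - 6*t*exp(-5*t) + exp(-5*t)]

Strategy: write A = P · J · P⁻¹ where J is a Jordan canonical form, so e^{tA} = P · e^{tJ} · P⁻¹, and e^{tJ} can be computed block-by-block.

A has Jordan form
J =
  [-5,  1,  0]
  [ 0, -5,  1]
  [ 0,  0, -5]
(up to reordering of blocks).

Per-block formulas:
  For a 3×3 Jordan block J_3(-5): exp(t · J_3(-5)) = e^(-5t)·(I + t·N + (t^2/2)·N^2), where N is the 3×3 nilpotent shift.

After assembling e^{tJ} and conjugating by P, we get:

e^{tA} =
  [-3*t^2*exp(-5*t) + 6*t*exp(-5*t) + exp(-5*t), 3*t*exp(-5*t), 9*t^2*exp(-5*t)/2 - 9*t*exp(-5*t)]
  [-2*t*exp(-5*t), exp(-5*t), 3*t*exp(-5*t)]
  [-2*t^2*exp(-5*t) + 4*t*exp(-5*t), 2*t*exp(-5*t), 3*t^2*exp(-5*t) - 6*t*exp(-5*t) + exp(-5*t)]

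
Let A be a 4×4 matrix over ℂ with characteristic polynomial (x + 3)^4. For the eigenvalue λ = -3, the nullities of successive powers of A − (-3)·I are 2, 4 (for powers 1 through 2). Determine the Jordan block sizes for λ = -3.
Block sizes for λ = -3: [2, 2]

From the dimensions of kernels of powers, the number of Jordan blocks of size at least j is d_j − d_{j−1} where d_j = dim ker(N^j) (with d_0 = 0). Computing the differences gives [2, 2].
The number of blocks of size exactly k is (#blocks of size ≥ k) − (#blocks of size ≥ k + 1), so the partition is: 2 block(s) of size 2.
In nonincreasing order the block sizes are [2, 2].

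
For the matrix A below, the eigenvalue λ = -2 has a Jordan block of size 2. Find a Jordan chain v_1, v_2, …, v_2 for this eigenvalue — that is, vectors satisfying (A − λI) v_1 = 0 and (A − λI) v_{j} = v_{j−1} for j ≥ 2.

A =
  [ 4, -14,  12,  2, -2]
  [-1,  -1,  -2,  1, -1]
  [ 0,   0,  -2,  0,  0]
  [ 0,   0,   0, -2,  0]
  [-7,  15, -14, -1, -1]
A Jordan chain for λ = -2 of length 2:
v_1 = (-2, -1, 0, 0, 1)ᵀ
v_2 = (2, 1, 0, 0, 0)ᵀ

Let N = A − (-2)·I. We want v_2 with N^2 v_2 = 0 but N^1 v_2 ≠ 0; then v_{j-1} := N · v_j for j = 2, …, 2.

Pick v_2 = (2, 1, 0, 0, 0)ᵀ.
Then v_1 = N · v_2 = (-2, -1, 0, 0, 1)ᵀ.

Sanity check: (A − (-2)·I) v_1 = (0, 0, 0, 0, 0)ᵀ = 0. ✓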